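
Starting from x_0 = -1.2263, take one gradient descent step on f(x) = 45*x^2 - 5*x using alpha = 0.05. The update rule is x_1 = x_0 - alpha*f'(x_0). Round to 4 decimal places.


We compute the gradient at x_0 and apply the update.
f'(x) = 90*x - 5
f'(-1.2263) = 90*-1.2263 - 5 = -115.367
x_1 = -1.2263 - 0.05*-115.367 = 4.5421


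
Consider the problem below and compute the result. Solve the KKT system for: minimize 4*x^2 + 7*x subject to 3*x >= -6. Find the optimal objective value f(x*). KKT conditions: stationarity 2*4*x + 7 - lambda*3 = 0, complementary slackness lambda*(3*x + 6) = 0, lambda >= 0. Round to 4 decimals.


Step 1: Try lambda = 0 (constraint inactive).
Stationarity: 2*4*x + 7 = 0
x* = -7/(2*4) = -0.875
Check constraint: 3*-0.875 = -2.625 >= -6 -- satisfied.
Step 2: Compute optimal value.
f(x*) = 4*(-0.875)^2 + 7*(-0.875) = -3.0625


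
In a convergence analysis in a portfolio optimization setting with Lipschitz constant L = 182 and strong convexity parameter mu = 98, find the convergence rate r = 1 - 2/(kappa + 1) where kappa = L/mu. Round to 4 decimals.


Step 1: Compute the condition number.
kappa = L/mu = 182/98 = 1.8571
Step 2: Compute the convergence rate.
r = 1 - 2/(kappa + 1) = 1 - 2*mu/(L + mu) = (L - mu)/(L + mu) = 84/280 = 0.3


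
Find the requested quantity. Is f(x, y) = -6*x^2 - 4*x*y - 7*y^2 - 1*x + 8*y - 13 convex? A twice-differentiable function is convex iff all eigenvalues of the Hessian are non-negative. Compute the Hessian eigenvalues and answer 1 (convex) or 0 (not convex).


The Hessian of f(x,y) = -6*x^2 - 4*x*y - 7*y^2 - 1*x + 8*y - 13 is:
H = [[-12, -4], [-4, -14]]
Trace = -12 - 14 = -26
Determinant = -12*-14 - (-4)^2 = 152
Discriminant = (-26)^2 - 4*152 = 68.0
Eigenvalues: lambda_1 = -17.1231, lambda_2 = -8.8769
The function is not convex.

0


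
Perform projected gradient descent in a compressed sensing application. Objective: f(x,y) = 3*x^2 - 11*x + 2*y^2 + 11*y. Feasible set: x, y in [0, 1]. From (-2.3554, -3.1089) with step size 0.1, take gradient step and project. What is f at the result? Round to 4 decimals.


Step 1: Compute gradient at (-2.3554, -3.1089).
grad_x = 2*3*-2.3554 - 11 = -25.1324
grad_y = 2*2*-3.1089 + 11 = -1.4356
Step 2: Gradient step.
x_raw = -2.3554 - 0.1*-25.1324 = 0.1578
y_raw = -3.1089 - 0.1*-1.4356 = -2.9653
Step 3: Project onto [0, 1].
x_proj = clip(0.1578) = 0.1578
y_proj = clip(-2.9653) = 0.0
Step 4: Evaluate f.
f(0.1578, 0.0) = -1.6615


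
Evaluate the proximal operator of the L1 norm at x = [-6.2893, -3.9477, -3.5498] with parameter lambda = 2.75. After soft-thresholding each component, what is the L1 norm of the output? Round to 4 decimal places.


Soft-thresholding with lambda = 2.75:
prox(-6.2893) = sign(-6.2893)*max(|-6.2893| - 2.75, 0) = -3.5393
prox(-3.9477) = sign(-3.9477)*max(|-3.9477| - 2.75, 0) = -1.1977
prox(-3.5498) = sign(-3.5498)*max(|-3.5498| - 2.75, 0) = -0.7998
prox(x) = [-3.5393, -1.1977, -0.7998]
||prox(x)||_1 = 3.5393 + 1.1977 + 0.7998 = 5.5368


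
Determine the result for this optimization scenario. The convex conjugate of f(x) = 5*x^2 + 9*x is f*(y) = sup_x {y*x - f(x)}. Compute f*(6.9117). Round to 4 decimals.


f*(y) = sup_x {y*x - a*x^2 - b*x} = sup_x {(y-b)*x - a*x^2}
FOC: (y - b) - 2a*x = 0 => x* = (y - b)/(2a)
x* = (6.9117 - 9)/(2*5) = -0.2088
f*(6.9117) = (y-b)^2/(4a) = (6.9117 - 9)^2/(4*5)
= 4.361/20 = 0.218


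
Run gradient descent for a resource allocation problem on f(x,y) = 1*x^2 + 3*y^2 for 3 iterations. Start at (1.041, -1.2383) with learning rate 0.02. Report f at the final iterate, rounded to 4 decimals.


Gradient descent on f(x,y) = 1*x^2 + 3*y^2.
Starting point: (1.041, -1.2383), alpha = 0.02
Step 1: grad_x = 2*1*1.041 = 2.082, grad_y = 2*3*-1.2383 = -7.4298
  x_1 = 1.041 - 0.02*2.082 = 0.9994
  y_1 = -1.2383 - 0.02*-7.4298 = -1.0897
Step 2: grad_x = 2*1*0.9994 = 1.9987, grad_y = 2*3*-1.0897 = -6.5382
  x_2 = 0.9994 - 0.02*1.9987 = 0.9594
  y_2 = -1.0897 - 0.02*-6.5382 = -0.9589
Step 3: grad_x = 2*1*0.9594 = 1.9188, grad_y = 2*3*-0.9589 = -5.7536
  x_3 = 0.9594 - 0.02*1.9188 = 0.921
  y_3 = -0.9589 - 0.02*-5.7536 = -0.8439
f(0.921, -0.8439) = 1*0.921^2 + 3*(-0.8439)^2 = 2.9846


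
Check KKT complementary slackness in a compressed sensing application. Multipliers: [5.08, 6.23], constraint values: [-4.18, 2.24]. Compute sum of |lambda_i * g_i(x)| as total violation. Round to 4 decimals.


KKT complementary slackness check:
lambda_1 * g_1 = 5.08 * -4.18 = -21.2344
lambda_2 * g_2 = 6.23 * 2.24 = 13.9552
Total violation = 21.2344 + 13.9552 = 35.1896


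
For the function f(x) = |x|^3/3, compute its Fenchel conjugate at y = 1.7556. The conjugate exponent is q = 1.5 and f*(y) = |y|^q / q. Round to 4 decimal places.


The conjugate exponent q satisfies 1/p + 1/q = 1.
p = 3, so q = 3/(3 - 1) = 1.5
|y|^q = 1.7556^1.5 = 2.3262
f*(1.7556) = 2.3262 / 1.5 = 1.5508


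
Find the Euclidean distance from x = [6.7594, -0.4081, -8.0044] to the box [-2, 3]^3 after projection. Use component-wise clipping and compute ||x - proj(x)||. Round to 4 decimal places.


Project each component onto [-2, 3].
clip(6.7594) = 3.0, clip(-0.4081) = -0.4081, clip(-8.0044) = -2.0
Projection = [3.0, -0.4081, -2.0]
Squared diffs: [14.1331, 0.0, 36.0528]
Distance = sqrt(50.1859) = 7.0842


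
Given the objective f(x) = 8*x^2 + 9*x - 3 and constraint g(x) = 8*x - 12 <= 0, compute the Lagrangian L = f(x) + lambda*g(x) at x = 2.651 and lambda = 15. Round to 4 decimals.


Step 1: Evaluate f(x).
f(2.651) = 8*2.651^2 + 9*2.651 - 3 = 77.0814
Step 2: Evaluate g(x).
g(2.651) = 8*2.651 - 12 = 9.208
Step 3: Compute Lagrangian.
L = 77.0814 + 15*9.208 = 215.2014


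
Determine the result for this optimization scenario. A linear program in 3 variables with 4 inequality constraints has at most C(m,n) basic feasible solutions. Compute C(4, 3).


Each vertex corresponds to some choice of n active constraints out of m, so the number of vertices is at most C(m, n) = m! / (n!(m-n)!).
m = 4, n = 3
Numerator: 4 * 3 * 2
Denominator: 3! = 6
C(4, 3) = 4


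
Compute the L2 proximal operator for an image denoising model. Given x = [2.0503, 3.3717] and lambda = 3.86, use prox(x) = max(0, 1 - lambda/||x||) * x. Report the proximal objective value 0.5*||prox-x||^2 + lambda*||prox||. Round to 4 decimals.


Step 1: Compute ||x||.
||x|| = 3.9461
Step 2: Compute scaling factor.
scale = max(0, 1 - 3.86/3.9461) = 0.0218
Step 3: prox(x) = [0.0448, 0.0736]
||prox(x)|| = 0.0861
Step 4: Proximal objective.
0.5*||prox-x||^2 = 7.4498
lambda*||prox|| = 0.3323
Total = 7.7823


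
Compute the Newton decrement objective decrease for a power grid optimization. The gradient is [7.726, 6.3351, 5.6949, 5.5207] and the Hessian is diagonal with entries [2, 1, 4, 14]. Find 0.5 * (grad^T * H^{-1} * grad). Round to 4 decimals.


Step 1: H is diagonal, so H^(-1) * g = [3.863, 6.3351, 1.4237, 0.3943].
Step 2: g^T H^(-1) g = sum_i g_i^2 / H_ii
  = (7.726)^2/2 + (6.3351)^2/1 + (5.6949)^2/4 + (5.5207)^2/14
  = 29.8455 + 40.1335 + 8.108 + 2.177 = 80.264
Step 3: Objective decrease = 0.5 * g^T H^(-1) g = 40.132


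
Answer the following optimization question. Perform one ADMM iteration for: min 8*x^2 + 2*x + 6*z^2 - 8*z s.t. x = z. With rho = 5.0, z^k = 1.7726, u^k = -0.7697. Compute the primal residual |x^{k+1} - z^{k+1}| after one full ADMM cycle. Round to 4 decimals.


ADMM iteration with rho = 5.0, z^k = 1.7726, u^k = -0.7697
Step 1: x-update.
Minimize 8*x^2 + 2*x + (5.0/2)*(x - 1.7726 - 0.7697)^2
FOC: (2*8 + 5.0)*x = -2 + 5.0*(1.7726 + 0.7697)
x^{k+1} = 0.5101
Step 2: z-update.
Minimize 6*z^2 - 8*z + (5.0/2)*(0.5101 - z - 0.7697)^2
FOC: (2*6 + 5.0)*z = 8 + 5.0*(0.5101 - 0.7697)
z^{k+1} = 0.3942
Step 3: u-update.
u^{k+1} = -0.7697 + 0.5101 - 0.3942 = -0.6539
Step 4: Primal residual = |0.5101 - 0.3942| = 0.1158


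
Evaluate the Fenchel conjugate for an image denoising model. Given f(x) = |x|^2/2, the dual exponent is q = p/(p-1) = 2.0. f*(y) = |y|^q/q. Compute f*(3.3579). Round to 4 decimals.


The conjugate exponent q satisfies 1/p + 1/q = 1.
p = 2, so q = 2/(2 - 1) = 2.0
|y|^q = 3.3579^2.0 = 11.2755
f*(3.3579) = 11.2755 / 2.0 = 5.6377


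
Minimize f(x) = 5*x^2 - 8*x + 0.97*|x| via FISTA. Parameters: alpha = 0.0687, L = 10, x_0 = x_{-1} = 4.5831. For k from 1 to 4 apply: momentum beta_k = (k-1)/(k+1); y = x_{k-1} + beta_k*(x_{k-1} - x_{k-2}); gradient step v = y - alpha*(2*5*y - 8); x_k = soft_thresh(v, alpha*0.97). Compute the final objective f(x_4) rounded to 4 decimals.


FISTA on f(x) = 5*x^2 - 8*x + 0.97*|x|
L = 10, alpha = 0.0687
Iteration 1: beta = 0.0, y = 4.5831 + 0.0*(4.5831 - 4.5831) = 4.5831
  grad(y) = 37.831, v = y - alpha*grad = 1.9841
  prox(v) = soft_thresh(1.9841, 0.0666) = 1.9175
Iteration 2: beta = 0.3333, y = 1.9175 + 0.3333*(1.9175 - 4.5831) = 1.0289
  grad(y) = 2.2893, v = y - alpha*grad = 0.8717
  prox(v) = soft_thresh(0.8717, 0.0666) = 0.805
Iteration 3: beta = 0.5, y = 0.805 + 0.5*(0.805 - 1.9175) = 0.2488
  grad(y) = -5.5121, v = y - alpha*grad = 0.6275
  prox(v) = soft_thresh(0.6275, 0.0666) = 0.5608
Iteration 4: beta = 0.6, y = 0.5608 + 0.6*(0.5608 - 0.805) = 0.4143
  grad(y) = -3.8568, v = y - alpha*grad = 0.6793
  prox(v) = soft_thresh(0.6793, 0.0666) = 0.6126
f(x_4) = 5*0.6126^2 - 8*0.6126 + 0.97*|0.6126| = -2.4302


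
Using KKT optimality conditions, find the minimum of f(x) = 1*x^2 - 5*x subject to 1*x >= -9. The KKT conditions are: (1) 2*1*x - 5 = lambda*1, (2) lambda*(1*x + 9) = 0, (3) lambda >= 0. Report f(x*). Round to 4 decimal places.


Step 1: Try lambda = 0 (constraint inactive).
Stationarity: 2*1*x - 5 = 0
x* = 5/(2*1) = 2.5
Check constraint: 1*2.5 = 2.5 >= -9 -- satisfied.
Step 2: Compute optimal value.
f(x*) = 1*2.5^2 - 5*2.5 = -6.25


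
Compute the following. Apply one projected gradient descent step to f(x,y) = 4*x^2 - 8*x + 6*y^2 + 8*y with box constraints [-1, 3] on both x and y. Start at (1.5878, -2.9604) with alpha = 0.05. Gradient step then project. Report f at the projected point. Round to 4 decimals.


Step 1: Compute gradient at (1.5878, -2.9604).
grad_x = 2*4*1.5878 - 8 = 4.7024
grad_y = 2*6*-2.9604 + 8 = -27.5248
Step 2: Gradient step.
x_raw = 1.5878 - 0.05*4.7024 = 1.3527
y_raw = -2.9604 - 0.05*-27.5248 = -1.5842
Step 3: Project onto [-1, 3].
x_proj = clip(1.3527) = 1.3527
y_proj = clip(-1.5842) = -1.0
Step 4: Evaluate f.
f(1.3527, -1.0) = -5.5025


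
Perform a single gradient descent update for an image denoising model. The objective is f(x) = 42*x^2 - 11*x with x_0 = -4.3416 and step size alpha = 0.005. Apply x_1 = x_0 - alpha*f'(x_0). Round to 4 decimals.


We compute the gradient at x_0 and apply the update.
f'(x) = 84*x - 11
f'(-4.3416) = 84*-4.3416 - 11 = -375.6944
x_1 = -4.3416 - 0.005*-375.6944 = -2.4631


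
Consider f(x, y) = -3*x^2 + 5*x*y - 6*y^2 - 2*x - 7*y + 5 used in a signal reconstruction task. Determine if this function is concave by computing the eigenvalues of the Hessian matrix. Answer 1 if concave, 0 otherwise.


The Hessian of f(x,y) = -3*x^2 + 5*x*y - 6*y^2 - 2*x - 7*y + 5 is:
H = [[-6, 5], [5, -12]]
Trace = -6 - 12 = -18
Determinant = -6*-12 - (5)^2 = 47
Discriminant = (-18)^2 - 4*47 = 136.0
Eigenvalues: lambda_1 = -14.831, lambda_2 = -3.169
The function is concave.

1


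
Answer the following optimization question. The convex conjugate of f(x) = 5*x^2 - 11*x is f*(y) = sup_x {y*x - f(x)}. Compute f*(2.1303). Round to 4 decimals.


f*(y) = sup_x {y*x - a*x^2 - b*x} = sup_x {(y-b)*x - a*x^2}
FOC: (y - b) - 2a*x = 0 => x* = (y - b)/(2a)
x* = (2.1303 + 11)/(2*5) = 1.313
f*(2.1303) = (y-b)^2/(4a) = (2.1303 + 11)^2/(4*5)
= 172.4048/20 = 8.6202


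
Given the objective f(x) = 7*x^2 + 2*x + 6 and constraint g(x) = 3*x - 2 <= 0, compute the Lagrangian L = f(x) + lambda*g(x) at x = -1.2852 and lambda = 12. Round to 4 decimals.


Step 1: Evaluate f(x).
f(-1.2852) = 7*(-1.2852)^2 + 2*(-1.2852) + 6 = 14.9918
Step 2: Evaluate g(x).
g(-1.2852) = 3*-1.2852 - 2 = -5.8556
Step 3: Compute Lagrangian.
L = 14.9918 + 12*-5.8556 = -55.2754


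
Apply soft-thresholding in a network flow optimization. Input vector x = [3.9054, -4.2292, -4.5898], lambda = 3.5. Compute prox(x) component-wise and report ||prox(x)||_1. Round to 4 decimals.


Soft-thresholding with lambda = 3.5:
prox(3.9054) = sign(3.9054)*max(|3.9054| - 3.5, 0) = 0.4054
prox(-4.2292) = sign(-4.2292)*max(|-4.2292| - 3.5, 0) = -0.7292
prox(-4.5898) = sign(-4.5898)*max(|-4.5898| - 3.5, 0) = -1.0898
prox(x) = [0.4054, -0.7292, -1.0898]
||prox(x)||_1 = 0.4054 + 0.7292 + 1.0898 = 2.2244


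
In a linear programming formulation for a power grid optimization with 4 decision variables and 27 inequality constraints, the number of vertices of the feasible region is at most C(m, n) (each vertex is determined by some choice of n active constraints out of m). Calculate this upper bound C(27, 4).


Each vertex corresponds to some choice of n active constraints out of m, so the number of vertices is at most C(m, n) = m! / (n!(m-n)!).
m = 27, n = 4
Numerator: 27 * 26 * 25 * 24
Denominator: 4! = 24
C(27, 4) = 17550


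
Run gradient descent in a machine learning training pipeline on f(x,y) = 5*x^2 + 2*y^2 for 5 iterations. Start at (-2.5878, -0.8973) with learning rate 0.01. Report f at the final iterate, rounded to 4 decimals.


Gradient descent on f(x,y) = 5*x^2 + 2*y^2.
Starting point: (-2.5878, -0.8973), alpha = 0.01
Step 1: grad_x = 2*5*-2.5878 = -25.878, grad_y = 2*2*-0.8973 = -3.5892
  x_1 = -2.5878 - 0.01*-25.878 = -2.329
  y_1 = -0.8973 - 0.01*-3.5892 = -0.8614
Step 2: grad_x = 2*5*-2.329 = -23.2902, grad_y = 2*2*-0.8614 = -3.4456
  x_2 = -2.329 - 0.01*-23.2902 = -2.0961
  y_2 = -0.8614 - 0.01*-3.4456 = -0.827
Step 3: grad_x = 2*5*-2.0961 = -20.9612, grad_y = 2*2*-0.827 = -3.3078
  x_3 = -2.0961 - 0.01*-20.9612 = -1.8865
  y_3 = -0.827 - 0.01*-3.3078 = -0.7939
Step 4: grad_x = 2*5*-1.8865 = -18.8651, grad_y = 2*2*-0.7939 = -3.1755
  x_4 = -1.8865 - 0.01*-18.8651 = -1.6979
  y_4 = -0.7939 - 0.01*-3.1755 = -0.7621
Step 5: grad_x = 2*5*-1.6979 = -16.9786, grad_y = 2*2*-0.7621 = -3.0485
  x_5 = -1.6979 - 0.01*-16.9786 = -1.5281
  y_5 = -0.7621 - 0.01*-3.0485 = -0.7316
f(-1.5281, -0.7316) = 5*(-1.5281)^2 + 2*(-0.7316)^2 = 12.7456


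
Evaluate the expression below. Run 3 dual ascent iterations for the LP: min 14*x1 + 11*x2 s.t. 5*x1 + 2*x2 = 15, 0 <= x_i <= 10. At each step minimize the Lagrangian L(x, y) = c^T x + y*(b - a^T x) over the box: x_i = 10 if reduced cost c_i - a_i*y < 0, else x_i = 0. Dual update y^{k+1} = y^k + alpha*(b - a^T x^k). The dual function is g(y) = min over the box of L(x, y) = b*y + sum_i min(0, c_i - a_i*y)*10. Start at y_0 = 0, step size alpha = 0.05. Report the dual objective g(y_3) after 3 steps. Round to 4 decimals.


Dual ascent for LP: min 14*x1 + 11*x2, 5*x1 + 2*x2 = 15, 0 <= x_i <= 10
Step 1: y^k = 0.0, reduced costs: (14.0, 11.0)
  x^k = (0.0, 0.0), subgradient = b - a^T x = 15.0
  y^{k+1} = 0.0 + 0.05*15.0 = 0.75
Step 2: y^k = 0.75, reduced costs: (10.25, 9.5)
  x^k = (0.0, 0.0), subgradient = b - a^T x = 15.0
  y^{k+1} = 0.75 + 0.05*15.0 = 1.5
Step 3: y^k = 1.5, reduced costs: (6.5, 8.0)
  x^k = (0.0, 0.0), subgradient = b - a^T x = 15.0
  y^{k+1} = 1.5 + 0.05*15.0 = 2.25
Dual objective at y_3 = 2.25: reduced costs (2.75, 6.5), box minimizer x = (0.0, 0.0)
g(y_3) = b*y + (c1 - a1*y)*x1 + (c2 - a2*y)*x2 = 15*2.25 + 2.75*0.0 + 6.5*0.0 = 33.75 + 0.0 + 0.0 = 33.75


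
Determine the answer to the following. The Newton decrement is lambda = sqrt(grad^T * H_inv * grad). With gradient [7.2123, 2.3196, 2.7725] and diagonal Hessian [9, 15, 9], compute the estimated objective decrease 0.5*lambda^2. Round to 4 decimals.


Step 1: H is diagonal, so H^(-1) * g = [0.8014, 0.1546, 0.3081].
Step 2: g^T H^(-1) g = sum_i g_i^2 / H_ii
  = (7.2123)^2/9 + (2.3196)^2/15 + (2.7725)^2/9
  = 5.7797 + 0.3587 + 0.8541 = 6.9925
Step 3: Objective decrease = 0.5 * g^T H^(-1) g = 3.4962


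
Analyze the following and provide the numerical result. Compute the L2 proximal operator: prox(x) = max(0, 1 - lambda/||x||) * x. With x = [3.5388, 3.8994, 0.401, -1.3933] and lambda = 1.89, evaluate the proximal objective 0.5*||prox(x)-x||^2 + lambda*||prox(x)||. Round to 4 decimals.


Step 1: Compute ||x||.
||x|| = 5.4617
Step 2: Compute scaling factor.
scale = max(0, 1 - 1.89/5.4617) = 0.654
Step 3: prox(x) = [2.3142, 2.55, 0.2622, -0.9112]
||prox(x)|| = 3.5717
Step 4: Proximal objective.
0.5*||prox-x||^2 = 1.7861
lambda*||prox|| = 6.7505
Total = 8.5366


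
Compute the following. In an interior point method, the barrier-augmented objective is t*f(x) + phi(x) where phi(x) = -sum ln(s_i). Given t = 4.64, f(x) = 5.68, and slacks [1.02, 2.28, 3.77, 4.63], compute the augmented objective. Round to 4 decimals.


Step 1: Compute log-barrier.
ln values: [0.0198, 0.8242, 1.3271, 1.5326]
phi = -(0.0198 + 0.8242 + 1.3271 + 1.5326) = -3.7036
Step 2: Compute augmented objective.
t*f(x) = 4.64*5.68 = 26.3552
Total = 26.3552 - 3.7036 = 22.6516


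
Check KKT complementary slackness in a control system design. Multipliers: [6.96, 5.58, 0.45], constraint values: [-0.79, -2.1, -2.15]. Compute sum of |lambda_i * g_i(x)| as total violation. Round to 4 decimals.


KKT complementary slackness check:
lambda_1 * g_1 = 6.96 * -0.79 = -5.4984
lambda_2 * g_2 = 5.58 * -2.1 = -11.718
lambda_3 * g_3 = 0.45 * -2.15 = -0.9675
Total violation = 5.4984 + 11.718 + 0.9675 = 18.1839


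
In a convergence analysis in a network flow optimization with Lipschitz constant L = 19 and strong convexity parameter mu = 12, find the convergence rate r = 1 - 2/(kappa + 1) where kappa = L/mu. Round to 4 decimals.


Step 1: Compute the condition number.
kappa = L/mu = 19/12 = 1.5833
Step 2: Compute the convergence rate.
r = 1 - 2/(kappa + 1) = 1 - 2*mu/(L + mu) = (L - mu)/(L + mu) = 7/31 = 0.2258


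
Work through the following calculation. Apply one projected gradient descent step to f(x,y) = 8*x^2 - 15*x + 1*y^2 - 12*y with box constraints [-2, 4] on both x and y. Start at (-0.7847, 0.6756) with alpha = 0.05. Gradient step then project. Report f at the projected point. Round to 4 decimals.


Step 1: Compute gradient at (-0.7847, 0.6756).
grad_x = 2*8*-0.7847 - 15 = -27.5552
grad_y = 2*1*0.6756 - 12 = -10.6488
Step 2: Gradient step.
x_raw = -0.7847 - 0.05*-27.5552 = 0.5931
y_raw = 0.6756 - 0.05*-10.6488 = 1.208
Step 3: Project onto [-2, 4].
x_proj = clip(0.5931) = 0.5931
y_proj = clip(1.208) = 1.208
Step 4: Evaluate f.
f(0.5931, 1.208) = -19.1193


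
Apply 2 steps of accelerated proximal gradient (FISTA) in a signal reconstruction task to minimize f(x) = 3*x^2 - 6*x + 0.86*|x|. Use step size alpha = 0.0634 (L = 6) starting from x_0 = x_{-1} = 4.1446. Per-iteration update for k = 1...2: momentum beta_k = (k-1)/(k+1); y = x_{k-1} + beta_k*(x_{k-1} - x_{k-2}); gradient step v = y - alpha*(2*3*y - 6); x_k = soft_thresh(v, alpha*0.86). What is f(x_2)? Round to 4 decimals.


FISTA on f(x) = 3*x^2 - 6*x + 0.86*|x|
L = 6, alpha = 0.0634
Iteration 1: beta = 0.0, y = 4.1446 + 0.0*(4.1446 - 4.1446) = 4.1446
  grad(y) = 18.8676, v = y - alpha*grad = 2.9484
  prox(v) = soft_thresh(2.9484, 0.0545) = 2.8939
Iteration 2: beta = 0.3333, y = 2.8939 + 0.3333*(2.8939 - 4.1446) = 2.477
  grad(y) = 8.8618, v = y - alpha*grad = 1.9151
  prox(v) = soft_thresh(1.9151, 0.0545) = 1.8606
f(x_2) = 3*1.8606^2 - 6*1.8606 + 0.86*|1.8606| = 0.822


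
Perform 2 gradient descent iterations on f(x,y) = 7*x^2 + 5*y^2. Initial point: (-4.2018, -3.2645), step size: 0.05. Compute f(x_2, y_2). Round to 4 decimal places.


Gradient descent on f(x,y) = 7*x^2 + 5*y^2.
Starting point: (-4.2018, -3.2645), alpha = 0.05
Step 1: grad_x = 2*7*-4.2018 = -58.8252, grad_y = 2*5*-3.2645 = -32.645
  x_1 = -4.2018 - 0.05*-58.8252 = -1.2605
  y_1 = -3.2645 - 0.05*-32.645 = -1.6323
Step 2: grad_x = 2*7*-1.2605 = -17.6476, grad_y = 2*5*-1.6323 = -16.3225
  x_2 = -1.2605 - 0.05*-17.6476 = -0.3782
  y_2 = -1.6323 - 0.05*-16.3225 = -0.8161
f(-0.3782, -0.8161) = 7*(-0.3782)^2 + 5*(-0.8161)^2 = 4.3313


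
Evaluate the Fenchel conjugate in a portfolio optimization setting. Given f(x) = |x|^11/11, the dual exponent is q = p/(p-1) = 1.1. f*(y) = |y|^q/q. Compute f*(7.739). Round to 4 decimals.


The conjugate exponent q satisfies 1/p + 1/q = 1.
p = 11, so q = 11/(11 - 1) = 1.1
|y|^q = 7.739^1.1 = 9.4963
f*(7.739) = 9.4963 / 1.1 = 8.633


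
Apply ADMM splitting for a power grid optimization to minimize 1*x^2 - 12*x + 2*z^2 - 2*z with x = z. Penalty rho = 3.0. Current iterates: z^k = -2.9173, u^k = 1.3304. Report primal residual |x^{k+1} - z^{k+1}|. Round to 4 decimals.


ADMM iteration with rho = 3.0, z^k = -2.9173, u^k = 1.3304
Step 1: x-update.
Minimize 1*x^2 - 12*x + (3.0/2)*(x + 2.9173 + 1.3304)^2
FOC: (2*1 + 3.0)*x = 12 + 3.0*(-2.9173 - 1.3304)
x^{k+1} = -0.1486
Step 2: z-update.
Minimize 2*z^2 - 2*z + (3.0/2)*(-0.1486 - z + 1.3304)^2
FOC: (2*2 + 3.0)*z = 2 + 3.0*(-0.1486 + 1.3304)
z^{k+1} = 0.7922
Step 3: u-update.
u^{k+1} = 1.3304 - 0.1486 - 0.7922 = 0.3896
Step 4: Primal residual = |-0.1486 - 0.7922| = 0.9408


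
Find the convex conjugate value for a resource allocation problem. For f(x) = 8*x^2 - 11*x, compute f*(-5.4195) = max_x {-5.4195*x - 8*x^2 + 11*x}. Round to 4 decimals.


f*(y) = sup_x {y*x - a*x^2 - b*x} = sup_x {(y-b)*x - a*x^2}
FOC: (y - b) - 2a*x = 0 => x* = (y - b)/(2a)
x* = (-5.4195 + 11)/(2*8) = 0.3488
f*(-5.4195) = (y-b)^2/(4a) = (-5.4195 + 11)^2/(4*8)
= 31.142/32 = 0.9732


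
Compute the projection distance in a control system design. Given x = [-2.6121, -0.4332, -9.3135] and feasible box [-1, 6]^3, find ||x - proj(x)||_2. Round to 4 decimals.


Project each component onto [-1, 6].
clip(-2.6121) = -1.0, clip(-0.4332) = -0.4332, clip(-9.3135) = -1.0
Projection = [-1.0, -0.4332, -1.0]
Squared diffs: [2.5989, 0.0, 69.1143]
Distance = sqrt(71.7132) = 8.4684


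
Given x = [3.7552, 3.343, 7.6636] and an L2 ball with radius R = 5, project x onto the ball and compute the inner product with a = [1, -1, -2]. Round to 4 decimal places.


Step 1: Compute ||x|| (intermediates to 6 decimals).
||x|| = sqrt(3.7552^2 + 3.343^2 + 7.6636^2) = 9.165585
Step 2: Project.
Since ||x|| > R, scale = R/||x|| = 5/9.165585 = 0.545519, proj(x) = scale * x
proj(x) = [2.048533, 1.82367, 4.180639]
Step 3: Dot product.
a^T * proj(x) = 1*2.048533 - 1*1.82367 - 2*4.180639 = -8.1364


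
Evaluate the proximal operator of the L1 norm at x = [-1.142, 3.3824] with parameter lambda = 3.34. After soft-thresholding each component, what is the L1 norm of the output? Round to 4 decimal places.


Soft-thresholding with lambda = 3.34:
prox(-1.142) = sign(-1.142)*max(|-1.142| - 3.34, 0) = 0.0
prox(3.3824) = sign(3.3824)*max(|3.3824| - 3.34, 0) = 0.0424
prox(x) = [0.0, 0.0424]
||prox(x)||_1 = 0.0 + 0.0424 = 0.0424


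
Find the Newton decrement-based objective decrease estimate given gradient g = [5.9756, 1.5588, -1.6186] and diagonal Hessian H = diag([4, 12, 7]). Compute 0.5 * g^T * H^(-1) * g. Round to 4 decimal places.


Step 1: H is diagonal, so H^(-1) * g = [1.4939, 0.1299, -0.2312].
Step 2: g^T H^(-1) g = sum_i g_i^2 / H_ii
  = (5.9756)^2/4 + (1.5588)^2/12 + (-1.6186)^2/7
  = 8.9269 + 0.2025 + 0.3743 = 9.5037
Step 3: Objective decrease = 0.5 * g^T H^(-1) g = 4.7519


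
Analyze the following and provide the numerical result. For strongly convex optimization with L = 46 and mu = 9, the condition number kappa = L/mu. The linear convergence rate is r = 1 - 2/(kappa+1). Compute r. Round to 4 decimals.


Step 1: Compute the condition number.
kappa = L/mu = 46/9 = 5.1111
Step 2: Compute the convergence rate.
r = 1 - 2/(kappa + 1) = 1 - 2*mu/(L + mu) = (L - mu)/(L + mu) = 37/55 = 0.6727


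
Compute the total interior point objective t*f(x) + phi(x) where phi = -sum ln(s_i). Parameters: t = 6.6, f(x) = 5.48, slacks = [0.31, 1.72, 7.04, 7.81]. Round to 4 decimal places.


Step 1: Compute log-barrier.
ln values: [-1.1712, 0.5423, 1.9516, 2.0554]
phi = -(-1.1712 + 0.5423 + 1.9516 + 2.0554) = -3.3782
Step 2: Compute augmented objective.
t*f(x) = 6.6*5.48 = 36.168
Total = 36.168 - 3.3782 = 32.7898


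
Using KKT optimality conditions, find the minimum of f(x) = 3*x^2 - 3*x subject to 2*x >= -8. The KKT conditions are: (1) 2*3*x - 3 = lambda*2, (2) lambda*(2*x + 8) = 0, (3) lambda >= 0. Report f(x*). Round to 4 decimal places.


Step 1: Try lambda = 0 (constraint inactive).
Stationarity: 2*3*x - 3 = 0
x* = 3/(2*3) = 0.5
Check constraint: 2*0.5 = 1.0 >= -8 -- satisfied.
Step 2: Compute optimal value.
f(x*) = 3*0.5^2 - 3*0.5 = -0.75


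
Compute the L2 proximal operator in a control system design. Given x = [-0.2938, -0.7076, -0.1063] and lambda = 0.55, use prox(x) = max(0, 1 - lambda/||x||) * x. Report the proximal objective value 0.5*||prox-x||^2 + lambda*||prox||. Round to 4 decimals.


Step 1: Compute ||x||.
||x|| = 0.7735
Step 2: Compute scaling factor.
scale = max(0, 1 - 0.55/0.7735) = 0.289
Step 3: prox(x) = [-0.0849, -0.2045, -0.0307]
||prox(x)|| = 0.2235
Step 4: Proximal objective.
0.5*||prox-x||^2 = 0.1513
lambda*||prox|| = 0.1229
Total = 0.2742


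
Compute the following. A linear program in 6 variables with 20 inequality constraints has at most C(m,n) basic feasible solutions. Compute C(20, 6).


Each vertex corresponds to some choice of n active constraints out of m, so the number of vertices is at most C(m, n) = m! / (n!(m-n)!).
m = 20, n = 6
Numerator: 20 * 19 * 18 * 17 * 16 * 15
Denominator: 6! = 720
C(20, 6) = 38760


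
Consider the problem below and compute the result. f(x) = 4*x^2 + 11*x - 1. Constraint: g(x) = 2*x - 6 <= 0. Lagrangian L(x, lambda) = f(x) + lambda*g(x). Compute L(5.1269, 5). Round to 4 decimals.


Step 1: Evaluate f(x).
f(5.1269) = 4*5.1269^2 + 11*5.1269 - 1 = 160.5363
Step 2: Evaluate g(x).
g(5.1269) = 2*5.1269 - 6 = 4.2538
Step 3: Compute Lagrangian.
L = 160.5363 + 5*4.2538 = 181.8053


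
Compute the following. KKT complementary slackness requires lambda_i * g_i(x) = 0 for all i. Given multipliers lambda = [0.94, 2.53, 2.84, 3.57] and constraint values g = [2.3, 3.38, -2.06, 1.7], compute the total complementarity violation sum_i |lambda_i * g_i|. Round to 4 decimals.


KKT complementary slackness check:
lambda_1 * g_1 = 0.94 * 2.3 = 2.162
lambda_2 * g_2 = 2.53 * 3.38 = 8.5514
lambda_3 * g_3 = 2.84 * -2.06 = -5.8504
lambda_4 * g_4 = 3.57 * 1.7 = 6.069
Total violation = 2.162 + 8.5514 + 5.8504 + 6.069 = 22.6328


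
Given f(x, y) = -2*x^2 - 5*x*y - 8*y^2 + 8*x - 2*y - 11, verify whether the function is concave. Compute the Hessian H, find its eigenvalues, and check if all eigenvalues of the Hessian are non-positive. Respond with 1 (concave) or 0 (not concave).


The Hessian of f(x,y) = -2*x^2 - 5*x*y - 8*y^2 + 8*x - 2*y - 11 is:
H = [[-4, -5], [-5, -16]]
Trace = -4 - 16 = -20
Determinant = -4*-16 - (-5)^2 = 39
Discriminant = (-20)^2 - 4*39 = 244.0
Eigenvalues: lambda_1 = -17.8102, lambda_2 = -2.1898
The function is concave.

1


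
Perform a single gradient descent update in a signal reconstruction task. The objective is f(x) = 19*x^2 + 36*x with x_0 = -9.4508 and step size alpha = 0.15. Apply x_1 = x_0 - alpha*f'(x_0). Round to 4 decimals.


We compute the gradient at x_0 and apply the update.
f'(x) = 38*x + 36
f'(-9.4508) = 38*-9.4508 + 36 = -323.1304
x_1 = -9.4508 - 0.15*-323.1304 = 39.0188


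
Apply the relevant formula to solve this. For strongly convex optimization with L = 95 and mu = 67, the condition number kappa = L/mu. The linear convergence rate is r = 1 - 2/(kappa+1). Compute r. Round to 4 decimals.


Step 1: Compute the condition number.
kappa = L/mu = 95/67 = 1.4179
Step 2: Compute the convergence rate.
r = 1 - 2/(kappa + 1) = 1 - 2*mu/(L + mu) = (L - mu)/(L + mu) = 28/162 = 0.1728


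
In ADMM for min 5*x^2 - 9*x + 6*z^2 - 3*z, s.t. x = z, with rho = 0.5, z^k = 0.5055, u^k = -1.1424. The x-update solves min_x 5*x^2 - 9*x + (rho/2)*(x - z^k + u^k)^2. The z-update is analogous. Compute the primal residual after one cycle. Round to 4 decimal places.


ADMM iteration with rho = 0.5, z^k = 0.5055, u^k = -1.1424
Step 1: x-update.
Minimize 5*x^2 - 9*x + (0.5/2)*(x - 0.5055 - 1.1424)^2
FOC: (2*5 + 0.5)*x = 9 + 0.5*(0.5055 + 1.1424)
x^{k+1} = 0.9356
Step 2: z-update.
Minimize 6*z^2 - 3*z + (0.5/2)*(0.9356 - z - 1.1424)^2
FOC: (2*6 + 0.5)*z = 3 + 0.5*(0.9356 - 1.1424)
z^{k+1} = 0.2317
Step 3: u-update.
u^{k+1} = -1.1424 + 0.9356 - 0.2317 = -0.4385
Step 4: Primal residual = |0.9356 - 0.2317| = 0.7039


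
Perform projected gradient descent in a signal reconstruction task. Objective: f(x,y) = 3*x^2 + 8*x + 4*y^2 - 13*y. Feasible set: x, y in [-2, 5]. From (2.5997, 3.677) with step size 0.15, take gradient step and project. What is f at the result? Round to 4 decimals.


Step 1: Compute gradient at (2.5997, 3.677).
grad_x = 2*3*2.5997 + 8 = 23.5982
grad_y = 2*4*3.677 - 13 = 16.416
Step 2: Gradient step.
x_raw = 2.5997 - 0.15*23.5982 = -0.94
y_raw = 3.677 - 0.15*16.416 = 1.2146
Step 3: Project onto [-2, 5].
x_proj = clip(-0.94) = -0.94
y_proj = clip(1.2146) = 1.2146
Step 4: Evaluate f.
f(-0.94, 1.2146) = -14.7581


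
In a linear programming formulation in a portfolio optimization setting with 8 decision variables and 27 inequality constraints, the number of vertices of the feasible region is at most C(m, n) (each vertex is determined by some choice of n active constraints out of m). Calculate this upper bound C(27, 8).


Each vertex corresponds to some choice of n active constraints out of m, so the number of vertices is at most C(m, n) = m! / (n!(m-n)!).
m = 27, n = 8
Numerator: 27 * 26 * 25 * 24 * 23 * 22 * 21 * 20
Denominator: 8! = 40320
C(27, 8) = 2220075


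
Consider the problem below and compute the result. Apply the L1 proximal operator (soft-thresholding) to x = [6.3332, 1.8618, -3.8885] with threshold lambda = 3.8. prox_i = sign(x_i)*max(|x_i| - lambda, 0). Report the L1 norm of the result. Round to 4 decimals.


Soft-thresholding with lambda = 3.8:
prox(6.3332) = sign(6.3332)*max(|6.3332| - 3.8, 0) = 2.5332
prox(1.8618) = sign(1.8618)*max(|1.8618| - 3.8, 0) = 0.0
prox(-3.8885) = sign(-3.8885)*max(|-3.8885| - 3.8, 0) = -0.0885
prox(x) = [2.5332, 0.0, -0.0885]
||prox(x)||_1 = 2.5332 + 0.0 + 0.0885 = 2.6217


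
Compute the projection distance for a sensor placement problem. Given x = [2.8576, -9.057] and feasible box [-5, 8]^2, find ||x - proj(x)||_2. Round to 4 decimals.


Project each component onto [-5, 8].
clip(2.8576) = 2.8576, clip(-9.057) = -5.0
Projection = [2.8576, -5.0]
Squared diffs: [0.0, 16.4592]
Distance = sqrt(16.4592) = 4.057


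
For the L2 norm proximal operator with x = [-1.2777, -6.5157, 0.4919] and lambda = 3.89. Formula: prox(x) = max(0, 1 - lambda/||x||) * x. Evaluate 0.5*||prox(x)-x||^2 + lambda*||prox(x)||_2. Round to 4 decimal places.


Step 1: Compute ||x||.
||x|| = 6.658
Step 2: Compute scaling factor.
scale = max(0, 1 - 3.89/6.658) = 0.4157
Step 3: prox(x) = [-0.5312, -2.7088, 0.2045]
||prox(x)|| = 2.768
Step 4: Proximal objective.
0.5*||prox-x||^2 = 7.5661
lambda*||prox|| = 10.7675
Total = 18.3335


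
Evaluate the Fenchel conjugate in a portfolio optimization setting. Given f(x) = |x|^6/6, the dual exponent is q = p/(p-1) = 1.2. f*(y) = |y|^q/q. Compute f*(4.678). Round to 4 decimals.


The conjugate exponent q satisfies 1/p + 1/q = 1.
p = 6, so q = 6/(6 - 1) = 1.2
|y|^q = 4.678^1.2 = 6.369
f*(4.678) = 6.369 / 1.2 = 5.3075


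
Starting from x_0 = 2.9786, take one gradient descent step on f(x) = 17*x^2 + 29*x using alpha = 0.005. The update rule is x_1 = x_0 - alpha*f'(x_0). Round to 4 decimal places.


We compute the gradient at x_0 and apply the update.
f'(x) = 34*x + 29
f'(2.9786) = 34*2.9786 + 29 = 130.2724
x_1 = 2.9786 - 0.005*130.2724 = 2.3272


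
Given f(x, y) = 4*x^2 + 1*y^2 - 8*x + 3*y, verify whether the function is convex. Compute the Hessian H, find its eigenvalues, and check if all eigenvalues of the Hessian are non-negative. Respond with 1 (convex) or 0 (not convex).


The Hessian of f(x,y) = 4*x^2 + 1*y^2 - 8*x + 3*y is:
H = [[8, 0], [0, 2]]
Trace = 8 + 2 = 10
Determinant = 8*2 - (0)^2 = 16
Discriminant = (10)^2 - 4*16 = 36.0
Eigenvalues: lambda_1 = 2.0, lambda_2 = 8.0
The function is convex.

1


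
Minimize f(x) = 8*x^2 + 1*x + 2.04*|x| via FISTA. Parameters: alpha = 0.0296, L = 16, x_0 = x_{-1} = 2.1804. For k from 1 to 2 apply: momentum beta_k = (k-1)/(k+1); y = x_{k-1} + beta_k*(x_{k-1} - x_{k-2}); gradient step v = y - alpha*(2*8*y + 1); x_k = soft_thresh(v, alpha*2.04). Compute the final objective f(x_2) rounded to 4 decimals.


FISTA on f(x) = 8*x^2 + 1*x + 2.04*|x|
L = 16, alpha = 0.0296
Iteration 1: beta = 0.0, y = 2.1804 + 0.0*(2.1804 - 2.1804) = 2.1804
  grad(y) = 35.8864, v = y - alpha*grad = 1.1182
  prox(v) = soft_thresh(1.1182, 0.0604) = 1.0578
Iteration 2: beta = 0.3333, y = 1.0578 + 0.3333*(1.0578 - 2.1804) = 0.6836
  grad(y) = 11.9371, v = y - alpha*grad = 0.3302
  prox(v) = soft_thresh(0.3302, 0.0604) = 0.2698
f(x_2) = 8*0.2698^2 + 1*0.2698 + 2.04*|0.2698| = 1.4029


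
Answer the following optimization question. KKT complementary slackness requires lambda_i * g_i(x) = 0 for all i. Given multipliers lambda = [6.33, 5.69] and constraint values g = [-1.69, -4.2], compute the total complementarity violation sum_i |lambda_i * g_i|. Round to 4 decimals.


KKT complementary slackness check:
lambda_1 * g_1 = 6.33 * -1.69 = -10.6977
lambda_2 * g_2 = 5.69 * -4.2 = -23.898
Total violation = 10.6977 + 23.898 = 34.5957


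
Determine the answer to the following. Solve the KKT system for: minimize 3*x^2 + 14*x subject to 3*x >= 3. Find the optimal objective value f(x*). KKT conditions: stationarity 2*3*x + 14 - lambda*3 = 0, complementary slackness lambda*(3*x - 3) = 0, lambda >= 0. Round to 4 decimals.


Step 1: Try lambda = 0 (constraint inactive).
x_unc = -14/(2*3) = -2.3333
Check: 3*-2.3333 = -6.9999 < 3 -- violated!
Step 2: Constraint must be active: 3*x = 3
x* = 3/3 = 1.0
lambda = (2*3*1.0 + 14)/3 = 6.6667
Step 3: Compute optimal value.
f(x*) = 3*1.0^2 + 14*1.0 = 17.0


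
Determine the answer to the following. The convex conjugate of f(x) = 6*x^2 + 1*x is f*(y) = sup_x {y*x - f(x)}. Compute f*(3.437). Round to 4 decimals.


f*(y) = sup_x {y*x - a*x^2 - b*x} = sup_x {(y-b)*x - a*x^2}
FOC: (y - b) - 2a*x = 0 => x* = (y - b)/(2a)
x* = (3.437 - 1)/(2*6) = 0.2031
f*(3.437) = (y-b)^2/(4a) = (3.437 - 1)^2/(4*6)
= 5.939/24 = 0.2475


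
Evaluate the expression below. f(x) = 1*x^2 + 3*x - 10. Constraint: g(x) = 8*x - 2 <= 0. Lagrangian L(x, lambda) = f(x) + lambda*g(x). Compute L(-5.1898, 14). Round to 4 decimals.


Step 1: Evaluate f(x).
f(-5.1898) = 1*(-5.1898)^2 + 3*(-5.1898) - 10 = 1.3646
Step 2: Evaluate g(x).
g(-5.1898) = 8*-5.1898 - 2 = -43.5184
Step 3: Compute Lagrangian.
L = 1.3646 + 14*-43.5184 = -607.893


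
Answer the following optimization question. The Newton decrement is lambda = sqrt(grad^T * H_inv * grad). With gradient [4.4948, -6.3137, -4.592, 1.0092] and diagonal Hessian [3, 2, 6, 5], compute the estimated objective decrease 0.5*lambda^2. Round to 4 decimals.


Step 1: H is diagonal, so H^(-1) * g = [1.4983, -3.1569, -0.7653, 0.2018].
Step 2: g^T H^(-1) g = sum_i g_i^2 / H_ii
  = (4.4948)^2/3 + (-6.3137)^2/2 + (-4.592)^2/6 + (1.0092)^2/5
  = 6.7344 + 19.9314 + 3.5144 + 0.2037 = 30.3839
Step 3: Objective decrease = 0.5 * g^T H^(-1) g = 15.192


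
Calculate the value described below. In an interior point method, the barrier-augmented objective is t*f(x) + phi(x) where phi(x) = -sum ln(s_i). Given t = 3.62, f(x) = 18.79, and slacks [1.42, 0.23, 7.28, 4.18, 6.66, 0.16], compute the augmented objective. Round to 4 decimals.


Step 1: Compute log-barrier.
ln values: [0.3507, -1.4697, 1.9851, 1.4303, 1.8961, -1.8326]
phi = -(0.3507 - 1.4697 + 1.9851 + 1.4303 + 1.8961 - 1.8326) = -2.36
Step 2: Compute augmented objective.
t*f(x) = 3.62*18.79 = 68.0198
Total = 68.0198 - 2.36 = 65.6598


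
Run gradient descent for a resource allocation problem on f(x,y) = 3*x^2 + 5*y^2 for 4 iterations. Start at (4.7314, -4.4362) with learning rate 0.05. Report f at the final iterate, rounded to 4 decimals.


Gradient descent on f(x,y) = 3*x^2 + 5*y^2.
Starting point: (4.7314, -4.4362), alpha = 0.05
Step 1: grad_x = 2*3*4.7314 = 28.3884, grad_y = 2*5*-4.4362 = -44.362
  x_1 = 4.7314 - 0.05*28.3884 = 3.312
  y_1 = -4.4362 - 0.05*-44.362 = -2.2181
Step 2: grad_x = 2*3*3.312 = 19.8719, grad_y = 2*5*-2.2181 = -22.181
  x_2 = 3.312 - 0.05*19.8719 = 2.3184
  y_2 = -2.2181 - 0.05*-22.181 = -1.1091
Step 3: grad_x = 2*3*2.3184 = 13.9103, grad_y = 2*5*-1.1091 = -11.0905
  x_3 = 2.3184 - 0.05*13.9103 = 1.6229
  y_3 = -1.1091 - 0.05*-11.0905 = -0.5545
Step 4: grad_x = 2*3*1.6229 = 9.7372, grad_y = 2*5*-0.5545 = -5.5453
  x_4 = 1.6229 - 0.05*9.7372 = 1.136
  y_4 = -0.5545 - 0.05*-5.5453 = -0.2773
f(1.136, -0.2773) = 3*1.136^2 + 5*(-0.2773)^2 = 4.2559


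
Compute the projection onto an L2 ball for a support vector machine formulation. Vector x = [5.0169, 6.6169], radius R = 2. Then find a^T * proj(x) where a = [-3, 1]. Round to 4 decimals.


Step 1: Compute ||x|| (intermediates to 6 decimals).
||x|| = sqrt(5.0169^2 + 6.6169^2) = 8.303773
Step 2: Project.
Since ||x|| > R, scale = R/||x|| = 2/8.303773 = 0.240854, proj(x) = scale * x
proj(x) = [1.20834, 1.593707]
Step 3: Dot product.
a^T * proj(x) = -3*1.20834 + 1*1.593707 = -2.0313


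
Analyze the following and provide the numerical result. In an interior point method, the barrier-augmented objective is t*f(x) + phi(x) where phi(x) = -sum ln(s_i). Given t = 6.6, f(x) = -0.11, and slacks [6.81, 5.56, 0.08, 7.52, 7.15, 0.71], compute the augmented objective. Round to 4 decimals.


Step 1: Compute log-barrier.
ln values: [1.9184, 1.7156, -2.5257, 2.0176, 1.9671, -0.3425]
phi = -(1.9184 + 1.7156 - 2.5257 + 2.0176 + 1.9671 - 0.3425) = -4.7504
Step 2: Compute augmented objective.
t*f(x) = 6.6*-0.11 = -0.726
Total = -0.726 - 4.7504 = -5.4764


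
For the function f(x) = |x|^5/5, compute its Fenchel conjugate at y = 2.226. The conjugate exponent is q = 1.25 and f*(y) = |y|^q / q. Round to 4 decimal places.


The conjugate exponent q satisfies 1/p + 1/q = 1.
p = 5, so q = 5/(5 - 1) = 1.25
|y|^q = 2.226^1.25 = 2.719
f*(2.226) = 2.719 / 1.25 = 2.1752


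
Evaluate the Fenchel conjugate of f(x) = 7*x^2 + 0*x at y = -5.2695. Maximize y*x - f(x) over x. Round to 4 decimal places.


f*(y) = sup_x {y*x - a*x^2 - b*x} = sup_x {(y-b)*x - a*x^2}
FOC: (y - b) - 2a*x = 0 => x* = (y - b)/(2a)
x* = (-5.2695 - 0)/(2*7) = -0.3764
f*(-5.2695) = (y-b)^2/(4a) = (-5.2695 - 0)^2/(4*7)
= 27.7676/28 = 0.9917


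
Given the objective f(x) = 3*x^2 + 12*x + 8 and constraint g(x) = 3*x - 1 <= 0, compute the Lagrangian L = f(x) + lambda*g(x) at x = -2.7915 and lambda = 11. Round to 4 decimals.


Step 1: Evaluate f(x).
f(-2.7915) = 3*(-2.7915)^2 + 12*(-2.7915) + 8 = -2.1206
Step 2: Evaluate g(x).
g(-2.7915) = 3*-2.7915 - 1 = -9.3745
Step 3: Compute Lagrangian.
L = -2.1206 + 11*-9.3745 = -105.2401


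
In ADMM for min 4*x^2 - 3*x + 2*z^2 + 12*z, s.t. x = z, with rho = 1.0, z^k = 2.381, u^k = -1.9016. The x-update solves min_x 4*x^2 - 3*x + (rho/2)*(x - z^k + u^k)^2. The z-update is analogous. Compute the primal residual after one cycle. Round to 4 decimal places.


ADMM iteration with rho = 1.0, z^k = 2.381, u^k = -1.9016
Step 1: x-update.
Minimize 4*x^2 - 3*x + (1.0/2)*(x - 2.381 - 1.9016)^2
FOC: (2*4 + 1.0)*x = 3 + 1.0*(2.381 + 1.9016)
x^{k+1} = 0.8092
Step 2: z-update.
Minimize 2*z^2 + 12*z + (1.0/2)*(0.8092 - z - 1.9016)^2
FOC: (2*2 + 1.0)*z = -12 + 1.0*(0.8092 - 1.9016)
z^{k+1} = -2.6185
Step 3: u-update.
u^{k+1} = -1.9016 + 0.8092 + 2.6185 = 1.5261
Step 4: Primal residual = |0.8092 + 2.6185| = 3.4277


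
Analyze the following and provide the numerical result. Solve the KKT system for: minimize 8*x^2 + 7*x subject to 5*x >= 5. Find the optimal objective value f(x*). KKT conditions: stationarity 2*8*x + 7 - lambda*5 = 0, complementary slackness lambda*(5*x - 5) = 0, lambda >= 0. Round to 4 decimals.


Step 1: Try lambda = 0 (constraint inactive).
x_unc = -7/(2*8) = -0.4375
Check: 5*-0.4375 = -2.1875 < 5 -- violated!
Step 2: Constraint must be active: 5*x = 5
x* = 5/5 = 1.0
lambda = (2*8*1.0 + 7)/5 = 4.6
Step 3: Compute optimal value.
f(x*) = 8*1.0^2 + 7*1.0 = 15.0
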